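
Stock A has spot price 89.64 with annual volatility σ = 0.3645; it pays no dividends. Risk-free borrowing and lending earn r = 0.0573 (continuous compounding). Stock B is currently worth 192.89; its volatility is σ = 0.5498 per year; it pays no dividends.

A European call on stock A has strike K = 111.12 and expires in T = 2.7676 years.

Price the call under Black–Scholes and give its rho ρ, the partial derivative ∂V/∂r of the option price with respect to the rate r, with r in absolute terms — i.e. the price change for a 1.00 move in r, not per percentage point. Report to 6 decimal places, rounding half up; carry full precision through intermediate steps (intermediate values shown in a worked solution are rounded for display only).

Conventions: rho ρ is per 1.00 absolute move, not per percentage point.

price = 19.474281
ρ = 90.824870

σ√T = 0.3645·√2.7676 = 0.606386
d₁ = (ln(S/K) + (r+σ²/2)T) / (σ√T) = (ln(89.64/111.12) + (0.0573+0.3645²/2)·2.7676) / 0.606386 = (-0.214809 + 0.342435) / 0.606386 = 0.210471
d₂ = d₁ − σ√T = 0.210471 − 0.606386 = -0.395915
e^{−rT} = 0.853352
N(d₁) = 0.583350,  N(d₂) = 0.346084
Call price V = S·N(d₁) − K·e^{−rT}·N(d₂) = 52.291477 − 32.817195 = 19.474281
ρ = K·T·e^{−rT}·N(d₂) = 90.824870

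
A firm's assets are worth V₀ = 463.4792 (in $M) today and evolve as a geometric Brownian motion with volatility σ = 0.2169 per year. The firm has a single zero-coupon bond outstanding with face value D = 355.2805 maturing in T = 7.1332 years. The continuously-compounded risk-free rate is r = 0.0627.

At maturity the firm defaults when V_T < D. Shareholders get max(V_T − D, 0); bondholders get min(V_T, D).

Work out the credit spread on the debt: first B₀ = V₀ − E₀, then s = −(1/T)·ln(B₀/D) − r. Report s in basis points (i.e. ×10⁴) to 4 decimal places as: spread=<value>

spread=60.6306

With assets at 463.4792 and a single debt payment of 355.2805 at 7.1332 years:
d₁ = [ln(V₀/D) + (r + σ²/2)T] / (σ√T)
   = [ln(463.4792/355.2805) + (0.0627 + 0.5·0.2169²)·7.1332] / (0.2169·√7.1332)
   = [0.265854 + 0.615045] / 0.579298 = 1.520632
d₂ = d₁ − σ√T = 1.520632 − 0.579298 = 0.941334
N(d₁) = 0.935824,  N(d₂) = 0.826733,  e^(−rT) = 0.639383
E₀ = V₀·N(d₁) − D·e^(−rT)·N(d₂)
   = 463.4792·0.935824 − 355.2805·0.639383·0.826733 = 245.933933
B₀ = V₀ − E₀ = 463.4792 − 245.933933 = 217.545267
spread = −(1/T)·ln(B₀/D) − r = −(1/7.1332)·ln(217.545267/355.2805) − 0.0627 = 0.00606306
in basis points: 0.00606306 × 10⁴ = 60.6306 bp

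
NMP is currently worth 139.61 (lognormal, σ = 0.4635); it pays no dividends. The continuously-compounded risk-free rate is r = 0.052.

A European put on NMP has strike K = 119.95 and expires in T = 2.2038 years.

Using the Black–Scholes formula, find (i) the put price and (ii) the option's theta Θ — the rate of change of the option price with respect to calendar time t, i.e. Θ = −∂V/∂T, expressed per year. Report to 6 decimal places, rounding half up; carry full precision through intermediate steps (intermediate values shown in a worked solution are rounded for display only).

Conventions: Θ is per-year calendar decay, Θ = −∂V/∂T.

σ√T = 0.4635·√2.2038 = 0.688075
d₁ = (ln(S/K) + (r+σ²/2)T) / (σ√T) = (ln(139.61/119.95) + (0.052+0.4635²/2)·2.2038) / 0.688075 = (0.151778 + 0.351321) / 0.688075 = 0.731169
d₂ = d₁ − σ√T = 0.731169 − 0.688075 = 0.043094
e^{−rT} = 0.891725
N(−d₁) = 0.232338,  N(−d₂) = 0.482813
Put price V = K·e^{−rT}·N(−d₂) − S·N(−d₁) = 51.642879 − 32.436708 = 19.206170
φ(d₁) = (1/√(2π))·e^{−d₁²/2} = 0.305367
Θ = −S·φ(d₁)·σ/(2√T) + r·K·e^{−rT}·N(−d₂) = −6.655361 + 2.685430 = -3.969931

price = 19.206170
Θ = -3.969931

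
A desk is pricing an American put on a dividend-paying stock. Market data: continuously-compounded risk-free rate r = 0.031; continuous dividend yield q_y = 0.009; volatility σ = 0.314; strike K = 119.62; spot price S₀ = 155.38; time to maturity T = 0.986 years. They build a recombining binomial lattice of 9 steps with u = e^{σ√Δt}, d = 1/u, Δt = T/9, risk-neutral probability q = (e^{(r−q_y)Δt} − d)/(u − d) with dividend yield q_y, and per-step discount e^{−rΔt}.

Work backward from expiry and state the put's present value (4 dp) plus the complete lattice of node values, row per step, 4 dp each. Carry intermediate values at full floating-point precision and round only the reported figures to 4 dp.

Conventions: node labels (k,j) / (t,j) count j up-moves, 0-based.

Δt=0.10956, u=1.10952, d=0.90129, q=0.48563, disc=e^(-rΔt)=0.99661
k=9 terminal: V=max(K-S,0) → 58.6434 44.5550 27.2117 5.8613 0.0000 0.0000 0.0000 0.0000 0.0000 0.0000
k=8: j=0 S=67.6551 intr=51.9649 cont=51.6260 V=51.9649[EX]; j=1 S=83.2864 intr=36.3336 cont=36.0101 V=36.3336[EX]; j=2 S=102.5292 intr=17.0908 cont=16.7862 V=17.0908[EX]; j=3 S=126.2180 intr=0.0000 cont=3.0047 V=3.0047[hold]; j=4 S=155.3800 intr=0.0000 cont=0.0000 V=0.0000[hold]; j=5 S=191.2797 intr=0.0000 cont=0.0000 V=0.0000[hold]; j=6 S=235.4737 intr=0.0000 cont=0.0000 V=0.0000[hold]; j=7 S=289.8786 intr=0.0000 cont=0.0000 V=0.0000[hold]; j=8 S=356.8534 intr=0.0000 cont=0.0000 V=0.0000[hold]
k=7: j=0 S=75.0650 intr=44.5550 cont=44.2235 V=44.5550[EX]; j=1 S=92.4083 intr=27.2117 cont=26.8972 V=27.2117[EX]; j=2 S=113.7587 intr=5.8613 cont=10.2154 V=10.2154[hold]; j=3 S=140.0420 intr=0.0000 cont=1.5403 V=1.5403[hold]; j=4 S=172.3979 intr=0.0000 cont=0.0000 V=0.0000[hold]; j=5 S=212.2294 intr=0.0000 cont=0.0000 V=0.0000[hold]; j=6 S=261.2639 intr=0.0000 cont=0.0000 V=0.0000[hold]; j=7 S=321.6274 intr=0.0000 cont=0.0000 V=0.0000[hold]
k=6: j=0 S=83.2864 intr=36.3336 cont=36.0101 V=36.3336[EX]; j=1 S=102.5292 intr=17.0908 cont=18.8935 V=18.8935[hold]; j=2 S=126.2180 intr=0.0000 cont=5.9822 V=5.9822[hold]; j=3 S=155.3800 intr=0.0000 cont=0.7896 V=0.7896[hold]; j=4 S=191.2797 intr=0.0000 cont=0.0000 V=0.0000[hold]; j=5 S=235.4737 intr=0.0000 cont=0.0000 V=0.0000[hold]; j=6 S=289.8786 intr=0.0000 cont=0.0000 V=0.0000[hold]
k=5: j=0 S=92.4083 intr=27.2117 cont=27.7697 V=27.7697[hold]; j=1 S=113.7587 intr=5.8613 cont=12.5806 V=12.5806[hold]; j=2 S=140.0420 intr=0.0000 cont=3.4488 V=3.4488[hold]; j=3 S=172.3979 intr=0.0000 cont=0.4048 V=0.4048[hold]; j=4 S=212.2294 intr=0.0000 cont=0.0000 V=0.0000[hold]; j=5 S=261.2639 intr=0.0000 cont=0.0000 V=0.0000[hold]
k=4: j=0 S=102.5292 intr=17.0908 cont=20.3243 V=20.3243[hold]; j=1 S=126.2180 intr=0.0000 cont=8.1183 V=8.1183[hold]; j=2 S=155.3800 intr=0.0000 cont=1.9638 V=1.9638[hold]; j=3 S=191.2797 intr=0.0000 cont=0.2075 V=0.2075[hold]; j=4 S=235.4737 intr=0.0000 cont=0.0000 V=0.0000[hold]
k=3: j=0 S=113.7587 intr=5.8613 cont=14.3479 V=14.3479[hold]; j=1 S=140.0420 intr=0.0000 cont=5.1121 V=5.1121[hold]; j=2 S=172.3979 intr=0.0000 cont=1.1071 V=1.1071[hold]; j=3 S=212.2294 intr=0.0000 cont=0.1064 V=0.1064[hold]
k=2: j=0 S=126.2180 intr=0.0000 cont=9.8293 V=9.8293[hold]; j=1 S=155.3800 intr=0.0000 cont=3.1564 V=3.1564[hold]; j=2 S=191.2797 intr=0.0000 cont=0.6190 V=0.6190[hold]
k=1: j=0 S=140.0420 intr=0.0000 cont=6.5664 V=6.5664[hold]; j=1 S=172.3979 intr=0.0000 cont=1.9177 V=1.9177[hold]
k=0: j=0 S=155.3800 intr=0.0000 cont=4.2943 V=4.2943[hold]

price = 4.2943
tree:
4.2943
6.5664 1.9177
9.8293 3.1564 0.6190
14.3479 5.1121 1.1071 0.1064
20.3243 8.1183 1.9638 0.2075 0.0000
27.7697 12.5806 3.4488 0.4048 0.0000 0.0000
36.3336 18.8935 5.9822 0.7896 0.0000 0.0000 0.0000
44.5550 27.2117 10.2154 1.5403 0.0000 0.0000 0.0000 0.0000
51.9649 36.3336 17.0908 3.0047 0.0000 0.0000 0.0000 0.0000 0.0000
58.6434 44.5550 27.2117 5.8613 0.0000 0.0000 0.0000 0.0000 0.0000 0.0000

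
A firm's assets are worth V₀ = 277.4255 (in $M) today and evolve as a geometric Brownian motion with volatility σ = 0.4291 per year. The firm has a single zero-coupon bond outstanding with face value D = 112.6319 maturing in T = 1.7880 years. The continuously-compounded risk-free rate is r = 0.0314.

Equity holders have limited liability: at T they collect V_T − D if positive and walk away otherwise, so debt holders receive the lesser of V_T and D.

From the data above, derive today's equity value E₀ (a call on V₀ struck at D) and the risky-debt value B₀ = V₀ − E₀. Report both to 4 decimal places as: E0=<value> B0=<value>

Apply the equity-as-call identities (strike 112.6319, horizon 1.7880 years):
d₁ = [ln(V₀/D) + (r + σ²/2)T] / (σ√T)
   = [ln(277.4255/112.6319) + (0.0314 + 0.5·0.4291²)·1.7880] / (0.4291·√1.7880)
   = [0.901427 + 0.220753] / 0.573776 = 1.955781
d₂ = d₁ − σ√T = 1.955781 − 0.573776 = 1.382005
N(d₁) = 0.974755,  N(d₂) = 0.916515,  e^(−rT) = 0.945404
E₀ = V₀·N(d₁) − D·e^(−rT)·N(d₂)
   = 277.4255·0.974755 − 112.6319·0.945404·0.916515 = 172.828848
B₀ = V₀ − E₀ = 277.4255 − 172.828848 = 104.596652

E0=172.8288 B0=104.5967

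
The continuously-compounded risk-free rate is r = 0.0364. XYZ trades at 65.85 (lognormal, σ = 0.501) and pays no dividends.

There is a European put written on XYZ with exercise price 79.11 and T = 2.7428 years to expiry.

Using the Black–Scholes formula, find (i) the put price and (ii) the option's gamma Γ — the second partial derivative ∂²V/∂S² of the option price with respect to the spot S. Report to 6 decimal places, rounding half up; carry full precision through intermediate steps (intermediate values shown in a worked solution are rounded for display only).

σ√T = 0.501·√2.7428 = 0.829726
d₁ = (ln(S/K) + (r+σ²/2)T) / (σ√T) = (ln(65.85/79.11) + (0.0364+0.501²/2)·2.7428) / 0.829726 = (-0.183460 + 0.444061) / 0.829726 = 0.314081
d₂ = d₁ − σ√T = 0.314081 − 0.829726 = -0.515646
e^{−rT} = 0.904984
N(−d₁) = 0.376730,  N(−d₂) = 0.696949
Put price V = K·e^{−rT}·N(−d₂) − S·N(−d₁) = 49.896876 − 24.807667 = 25.089209
φ(d₁) = (1/√(2π))·e^{−d₁²/2} = 0.379743
Γ = φ(d₁) / (S·σ·√T) = 0.006950

price = 25.089209
Γ = 0.006950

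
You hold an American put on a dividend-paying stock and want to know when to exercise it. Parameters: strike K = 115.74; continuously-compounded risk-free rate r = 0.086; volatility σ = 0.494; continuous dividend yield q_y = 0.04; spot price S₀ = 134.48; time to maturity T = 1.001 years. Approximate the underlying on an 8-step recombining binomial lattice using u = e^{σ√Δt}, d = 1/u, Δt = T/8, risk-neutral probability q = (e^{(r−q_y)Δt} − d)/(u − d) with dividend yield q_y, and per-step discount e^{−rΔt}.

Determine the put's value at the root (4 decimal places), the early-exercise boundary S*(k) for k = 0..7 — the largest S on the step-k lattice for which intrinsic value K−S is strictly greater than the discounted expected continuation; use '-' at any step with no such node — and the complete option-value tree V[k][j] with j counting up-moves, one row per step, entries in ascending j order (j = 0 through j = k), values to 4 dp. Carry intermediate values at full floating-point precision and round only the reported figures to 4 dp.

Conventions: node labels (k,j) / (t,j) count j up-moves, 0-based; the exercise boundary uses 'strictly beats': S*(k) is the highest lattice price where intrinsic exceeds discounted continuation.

price = 14.2231
boundary = - - - - 66.8496 56.1318 66.8496 79.6138
tree:
14.2231
20.2817 7.7944
28.1243 12.0028 3.2813
37.7641 18.0213 5.5680 0.8071
48.8904 26.2245 9.2886 1.5477 0.0000
59.6082 36.6975 15.1492 2.9677 0.0000 0.0000
68.6077 48.8904 23.9445 5.6907 0.0000 0.0000 0.0000
76.1642 59.6082 36.1262 10.9123 0.0000 0.0000 0.0000 0.0000
82.5093 68.6077 48.8904 20.9248 0.0000 0.0000 0.0000 0.0000 0.0000

Δt=0.12512  u=1.19094  d=0.83967  q=0.47286  discount=0.98930
step 8 (expiry): payoffs max(K−S,0) = 82.5093 68.6077 48.8904 20.9248 0.0000 0.0000 0.0000 0.0000 0.0000
step 7: (k=7,j=0): S=39.5758, K−S=76.1642, hold=75.1231 ⇒ V=76.1642 exercise | (k=7,j=1): S=56.1318, K−S=59.6082, hold=58.6497 ⇒ V=59.6082 exercise | (k=7,j=2): S=79.6138, K−S=36.1262, hold=35.2849 ⇒ V=36.1262 exercise | (k=7,j=3): S=112.9192, K−S=2.8208, hold=10.9123 ⇒ V=10.9123 continue | (k=7,j=4): S=160.1576, K−S=0.0000, hold=0.0000 ⇒ V=0.0000 continue | (k=7,j=5): S=227.1575, K−S=0.0000, hold=0.0000 ⇒ V=0.0000 continue | (k=7,j=6): S=322.1860, K−S=0.0000, hold=0.0000 ⇒ V=0.0000 continue | (k=7,j=7): S=456.9684, K−S=0.0000, hold=0.0000 ⇒ V=0.0000 continue  boundary S*=79.6138
step 6: (k=6,j=0): S=47.1323, K−S=68.6077, hold=67.6042 ⇒ V=68.6077 exercise | (k=6,j=1): S=66.8496, K−S=48.8904, hold=47.9854 ⇒ V=48.8904 exercise | (k=6,j=2): S=94.8152, K−S=20.9248, hold=23.9445 ⇒ V=23.9445 continue | (k=6,j=3): S=134.4800, K−S=0.0000, hold=5.6907 ⇒ V=5.6907 continue | (k=6,j=4): S=190.7380, K−S=0.0000, hold=0.0000 ⇒ V=0.0000 continue | (k=6,j=5): S=270.5309, K−S=0.0000, hold=0.0000 ⇒ V=0.0000 continue | (k=6,j=6): S=383.7041, K−S=0.0000, hold=0.0000 ⇒ V=0.0000 continue  boundary S*=66.8496
step 5: (k=5,j=0): S=56.1318, K−S=59.6082, hold=58.6497 ⇒ V=59.6082 exercise | (k=5,j=1): S=79.6138, K−S=36.1262, hold=36.6975 ⇒ V=36.6975 continue | (k=5,j=2): S=112.9192, K−S=2.8208, hold=15.1492 ⇒ V=15.1492 continue | (k=5,j=3): S=160.1576, K−S=0.0000, hold=2.9677 ⇒ V=2.9677 continue | (k=5,j=4): S=227.1575, K−S=0.0000, hold=0.0000 ⇒ V=0.0000 continue | (k=5,j=5): S=322.1860, K−S=0.0000, hold=0.0000 ⇒ V=0.0000 continue  boundary S*=56.1318
step 4: (k=4,j=0): S=66.8496, K−S=48.8904, hold=48.2527 ⇒ V=48.8904 exercise | (k=4,j=1): S=94.8152, K−S=20.9248, hold=26.2245 ⇒ V=26.2245 continue | (k=4,j=2): S=134.4800, K−S=0.0000, hold=9.2886 ⇒ V=9.2886 continue | (k=4,j=3): S=190.7380, K−S=0.0000, hold=1.5477 ⇒ V=1.5477 continue | (k=4,j=4): S=270.5309, K−S=0.0000, hold=0.0000 ⇒ V=0.0000 continue  boundary S*=66.8496
step 3: (k=3,j=0): S=79.6138, K−S=36.1262, hold=37.7641 ⇒ V=37.7641 continue | (k=3,j=1): S=112.9192, K−S=2.8208, hold=18.0213 ⇒ V=18.0213 continue | (k=3,j=2): S=160.1576, K−S=0.0000, hold=5.5680 ⇒ V=5.5680 continue | (k=3,j=3): S=227.1575, K−S=0.0000, hold=0.8071 ⇒ V=0.8071 continue  boundary S*=-
step 2: (k=2,j=0): S=94.8152, K−S=20.9248, hold=28.1243 ⇒ V=28.1243 continue | (k=2,j=1): S=134.4800, K−S=0.0000, hold=12.0028 ⇒ V=12.0028 continue | (k=2,j=2): S=190.7380, K−S=0.0000, hold=3.2813 ⇒ V=3.2813 continue  boundary S*=-
step 1: (k=1,j=0): S=112.9192, K−S=2.8208, hold=20.2817 ⇒ V=20.2817 continue | (k=1,j=1): S=160.1576, K−S=0.0000, hold=7.7944 ⇒ V=7.7944 continue  boundary S*=-
step 0: (k=0,j=0): S=134.4800, K−S=0.0000, hold=14.2231 ⇒ V=14.2231 continue  boundary S*=-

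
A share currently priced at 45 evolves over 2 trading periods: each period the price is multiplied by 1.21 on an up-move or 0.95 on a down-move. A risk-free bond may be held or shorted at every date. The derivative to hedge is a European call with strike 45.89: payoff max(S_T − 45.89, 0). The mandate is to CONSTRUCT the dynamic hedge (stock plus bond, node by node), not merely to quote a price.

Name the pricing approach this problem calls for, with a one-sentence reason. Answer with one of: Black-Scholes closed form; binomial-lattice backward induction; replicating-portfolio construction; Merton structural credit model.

Key observation: a price alone would not answer the question — the per-node share/bond construction on the spot-45, 1.21/0.95 tree is required, and only the replicating-portfolio method yields it.

framework: replicating-portfolio construction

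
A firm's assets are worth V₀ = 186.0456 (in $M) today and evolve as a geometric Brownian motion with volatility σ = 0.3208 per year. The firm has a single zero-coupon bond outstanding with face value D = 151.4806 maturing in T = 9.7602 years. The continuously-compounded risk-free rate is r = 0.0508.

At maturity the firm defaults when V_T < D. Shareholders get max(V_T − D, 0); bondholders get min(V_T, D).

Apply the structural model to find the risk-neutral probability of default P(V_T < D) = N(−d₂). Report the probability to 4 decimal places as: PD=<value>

PD=0.4213

Work the structural quantities from V₀ = 186.0456 against face 151.4806:
d₁ = [ln(V₀/D) + (r + σ²/2)T] / (σ√T)
   = [ln(186.0456/151.4806) + (0.0508 + 0.5·0.3208²)·9.7602] / (0.3208·√9.7602)
   = [0.205534 + 0.998042] / 1.002222 = 1.200909
d₂ = d₁ − σ√T = 1.200909 − 1.002222 = 0.198687
risk-neutral PD = N(−d₂) = N(-0.198687) = 0.421254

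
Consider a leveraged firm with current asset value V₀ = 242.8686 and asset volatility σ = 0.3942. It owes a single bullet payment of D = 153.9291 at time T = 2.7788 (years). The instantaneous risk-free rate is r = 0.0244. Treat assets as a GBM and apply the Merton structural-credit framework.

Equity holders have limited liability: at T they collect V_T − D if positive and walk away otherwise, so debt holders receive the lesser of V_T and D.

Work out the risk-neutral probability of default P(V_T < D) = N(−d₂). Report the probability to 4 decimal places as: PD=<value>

Apply the equity-as-call identities (strike 153.9291, horizon 2.7788 years):
d₁ = [ln(V₀/D) + (r + σ²/2)T] / (σ√T)
   = [ln(242.8686/153.9291) + (0.0244 + 0.5·0.3942²)·2.7788] / (0.3942·√2.7788)
   = [0.456028 + 0.283707] / 0.657121 = 1.125721
d₂ = d₁ − σ√T = 1.125721 − 0.657121 = 0.468601
risk-neutral PD = N(−d₂) = N(-0.468601) = 0.319678

PD=0.3197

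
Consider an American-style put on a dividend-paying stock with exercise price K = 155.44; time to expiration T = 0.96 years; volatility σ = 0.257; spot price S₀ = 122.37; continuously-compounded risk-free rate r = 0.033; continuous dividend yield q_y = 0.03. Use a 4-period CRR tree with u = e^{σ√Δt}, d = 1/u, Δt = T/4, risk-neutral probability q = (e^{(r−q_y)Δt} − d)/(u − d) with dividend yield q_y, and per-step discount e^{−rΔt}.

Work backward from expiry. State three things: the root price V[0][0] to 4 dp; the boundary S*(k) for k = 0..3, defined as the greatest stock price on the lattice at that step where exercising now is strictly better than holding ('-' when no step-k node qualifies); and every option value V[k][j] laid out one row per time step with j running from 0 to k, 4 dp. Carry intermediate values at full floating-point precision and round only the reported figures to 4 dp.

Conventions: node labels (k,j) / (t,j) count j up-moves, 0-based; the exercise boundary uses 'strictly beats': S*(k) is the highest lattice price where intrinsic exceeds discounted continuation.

Δt=0.24000  u=1.13417  d=0.88170  q=0.47142  discount=0.99211
step 4 (expiry): payoffs max(K−S,0) = 81.4867 60.3103 33.0700 0.0000 0.0000
step 3: (k=3,j=0): S=83.8759, K−S=71.5641, hold=70.9396 ⇒ V=71.5641 exercise | (k=3,j=1): S=107.8936, K−S=47.5464, hold=47.0942 ⇒ V=47.5464 exercise | (k=3,j=2): S=138.7888, K−S=16.6512, hold=17.3423 ⇒ V=17.3423 continue | (k=3,j=3): S=178.5307, K−S=0.0000, hold=0.0000 ⇒ V=0.0000 continue  boundary S*=107.8936
step 2: (k=2,j=0): S=95.1297, K−S=60.3103, hold=59.7665 ⇒ V=60.3103 exercise | (k=2,j=1): S=122.3700, K−S=33.0700, hold=33.0449 ⇒ V=33.0700 exercise | (k=2,j=2): S=157.4105, K−S=0.0000, hold=9.0945 ⇒ V=9.0945 continue  boundary S*=122.3700
step 1: (k=1,j=0): S=107.8936, K−S=47.5464, hold=47.0942 ⇒ V=47.5464 exercise | (k=1,j=1): S=138.7888, K−S=16.6512, hold=21.5958 ⇒ V=21.5958 continue  boundary S*=107.8936
step 0: (k=0,j=0): S=122.3700, K−S=33.0700, hold=35.0342 ⇒ V=35.0342 continue  boundary S*=-

price = 35.0342
boundary = - 107.8936 122.3700 107.8936
tree:
35.0342
47.5464 21.5958
60.3103 33.0700 9.0945
71.5641 47.5464 17.3423 0.0000
81.4867 60.3103 33.0700 0.0000 0.0000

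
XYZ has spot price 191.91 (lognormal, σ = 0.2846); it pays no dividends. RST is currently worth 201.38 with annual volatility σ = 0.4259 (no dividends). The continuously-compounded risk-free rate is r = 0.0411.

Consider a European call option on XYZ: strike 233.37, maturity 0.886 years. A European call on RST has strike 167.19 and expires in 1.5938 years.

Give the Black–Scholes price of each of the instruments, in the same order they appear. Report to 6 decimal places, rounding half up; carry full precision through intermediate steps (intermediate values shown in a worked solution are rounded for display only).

price(XYZ call K=233.37) = 9.432919
price(RST call K=167.19) = 64.285479

[XYZ call K=233.37]
σ√T = 0.2846·√0.886 = 0.267887
d₁ = (ln(S/K) + (r+σ²/2)T) / (σ√T) = (ln(191.91/233.37) + (0.0411+0.2846²/2)·0.886) / 0.267887 = (-0.195599 + 0.072296) / 0.267887 = -0.460277
d₂ = d₁ − σ√T = -0.460277 − 0.267887 = -0.728164
e^{−rT} = 0.964240
N(d₁) = 0.322659,  N(d₂) = 0.233257
price = S·N(d₁) − K·e^{−rT}·N(d₂) = 61.921415 − 52.488496 = 9.432919
[RST call K=167.19]
σ√T = 0.4259·√1.5938 = 0.537681
d₁ = (ln(S/K) + (r+σ²/2)T) / (σ√T) = (ln(201.38/167.19) + (0.0411+0.4259²/2)·1.5938) / 0.537681 = (0.186063 + 0.210056) / 0.537681 = 0.736716
d₂ = d₁ − σ√T = 0.736716 − 0.537681 = 0.199036
e^{−rT} = 0.936594
N(d₁) = 0.769353,  N(d₂) = 0.578883
price = S·N(d₁) − K·e^{−rT}·N(d₂) = 154.932225 − 90.646746 = 64.285479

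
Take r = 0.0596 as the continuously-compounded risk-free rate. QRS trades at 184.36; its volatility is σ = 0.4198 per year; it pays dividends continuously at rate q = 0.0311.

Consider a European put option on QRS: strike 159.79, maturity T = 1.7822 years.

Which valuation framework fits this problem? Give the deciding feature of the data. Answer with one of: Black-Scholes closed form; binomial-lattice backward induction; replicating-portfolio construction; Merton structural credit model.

Key observation: the instrument is a plain European put (strike 159.79) on a lognormal asset; the exact continuous-time formula applies directly.

framework: Black-Scholes closed form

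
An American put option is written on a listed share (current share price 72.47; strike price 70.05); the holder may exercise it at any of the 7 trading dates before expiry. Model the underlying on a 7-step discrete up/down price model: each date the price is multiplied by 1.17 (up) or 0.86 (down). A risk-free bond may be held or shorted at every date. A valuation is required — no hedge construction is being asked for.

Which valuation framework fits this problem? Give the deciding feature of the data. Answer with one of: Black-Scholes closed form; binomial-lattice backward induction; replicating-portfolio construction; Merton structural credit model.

Key observation: the put (strike 70.05 on spot 72.47) is American-style on a 7-step discrete price model, so the early-exercise decision at every node requires stepwise backward valuation — a closed form cannot price the exercise right.

framework: binomial-lattice backward induction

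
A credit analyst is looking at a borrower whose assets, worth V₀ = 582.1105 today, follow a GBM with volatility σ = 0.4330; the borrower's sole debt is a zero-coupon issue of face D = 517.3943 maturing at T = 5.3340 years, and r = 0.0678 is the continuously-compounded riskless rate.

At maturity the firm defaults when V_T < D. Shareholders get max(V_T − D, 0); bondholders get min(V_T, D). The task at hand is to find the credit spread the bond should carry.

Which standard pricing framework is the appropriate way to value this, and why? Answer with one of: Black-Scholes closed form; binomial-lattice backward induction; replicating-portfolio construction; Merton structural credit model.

framework: Merton structural credit model

Key observation: the data describe a firm's assets (V₀ = 582.1105, GBM) and a single zero-coupon debt of face 517.3943, so credit quantities follow from equity-as-call in the structural model.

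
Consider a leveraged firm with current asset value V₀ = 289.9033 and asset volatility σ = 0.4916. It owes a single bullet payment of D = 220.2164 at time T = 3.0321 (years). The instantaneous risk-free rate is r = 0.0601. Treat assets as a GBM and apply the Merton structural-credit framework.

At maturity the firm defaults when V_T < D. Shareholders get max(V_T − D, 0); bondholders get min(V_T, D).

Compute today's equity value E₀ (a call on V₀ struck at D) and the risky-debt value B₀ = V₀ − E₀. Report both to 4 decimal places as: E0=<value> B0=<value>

E0=141.6819 B0=148.2214

Apply the equity-as-call identities (strike 220.2164, horizon 3.0321 years):
d₁ = [ln(V₀/D) + (r + σ²/2)T] / (σ√T)
   = [ln(289.9033/220.2164) + (0.0601 + 0.5·0.4916²)·3.0321] / (0.4916·√3.0321)
   = [0.274937 + 0.548614] / 0.856019 = 0.962070
d₂ = d₁ − σ√T = 0.962070 − 0.856019 = 0.106050
N(d₁) = 0.831993,  N(d₂) = 0.542229,  e^(−rT) = 0.833410
E₀ = V₀·N(d₁) − D·e^(−rT)·N(d₂)
   = 289.9033·0.831993 − 220.2164·0.833410·0.542229 = 141.681853
B₀ = V₀ − E₀ = 289.9033 − 141.681853 = 148.221447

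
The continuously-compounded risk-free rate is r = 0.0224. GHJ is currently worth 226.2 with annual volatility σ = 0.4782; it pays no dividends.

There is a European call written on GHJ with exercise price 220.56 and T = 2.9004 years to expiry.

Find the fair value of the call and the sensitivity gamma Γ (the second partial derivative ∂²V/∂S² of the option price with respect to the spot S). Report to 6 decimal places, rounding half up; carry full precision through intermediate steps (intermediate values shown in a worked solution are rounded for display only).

σ√T = 0.4782·√2.9004 = 0.814401
d₁ = (ln(S/K) + (r+σ²/2)T) / (σ√T) = (ln(226.2/220.56) + (0.0224+0.4782²/2)·2.9004) / 0.814401 = (0.025250 + 0.396594) / 0.814401 = 0.517980
d₂ = d₁ − σ√T = 0.517980 − 0.814401 = -0.296421
e^{−rT} = 0.937097
N(d₁) = 0.697764,  N(d₂) = 0.383454
Call price V = S·N(d₁) − K·e^{−rT}·N(d₂) = 157.834186 − 79.254602 = 78.579584
φ(d₁) = (1/√(2π))·e^{−d₁²/2} = 0.348858
Γ = φ(d₁) / (S·σ·√T) = 0.001894

price = 78.579584
Γ = 0.001894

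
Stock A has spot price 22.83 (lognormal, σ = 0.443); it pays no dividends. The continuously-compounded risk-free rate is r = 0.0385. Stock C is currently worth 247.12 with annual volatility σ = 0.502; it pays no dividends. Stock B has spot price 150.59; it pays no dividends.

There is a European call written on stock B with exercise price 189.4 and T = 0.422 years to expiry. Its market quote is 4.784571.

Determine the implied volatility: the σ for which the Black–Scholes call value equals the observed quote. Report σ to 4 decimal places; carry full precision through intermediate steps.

sigma = 0.3921

At σ = 0.3921 the Black–Scholes value reproduces the quote:
σ√T = 0.3921·√0.422 = 0.254714
d₁ = (ln(S/K) + (r+σ²/2)T) / (σ√T) = (ln(150.59/189.4) + (0.0385+0.3921²/2)·0.422) / 0.254714 = (-0.229300 + 0.048687) / 0.254714 = -0.709084
d₂ = d₁ − σ√T = -0.709084 − 0.254714 = -0.963798
e^{−rT} = 0.983884
N(d₁) = 0.239136,  N(d₂) = 0.167574
V = S·N(d₁) − K·e^{−rT}·N(d₂) = 36.011536 − 31.226965 = 4.784571 (the observed quote) — the price is monotone increasing in volatility, hence this σ is the only solution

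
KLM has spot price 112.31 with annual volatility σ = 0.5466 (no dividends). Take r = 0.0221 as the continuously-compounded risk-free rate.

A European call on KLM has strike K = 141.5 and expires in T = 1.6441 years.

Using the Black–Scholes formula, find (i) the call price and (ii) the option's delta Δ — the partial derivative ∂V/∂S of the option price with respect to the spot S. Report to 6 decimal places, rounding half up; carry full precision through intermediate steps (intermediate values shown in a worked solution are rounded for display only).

price = 23.257033
Δ = 0.528949

σ√T = 0.5466·√1.6441 = 0.700864
d₁ = (ln(S/K) + (r+σ²/2)T) / (σ√T) = (ln(112.31/141.5) + (0.0221+0.5466²/2)·1.6441) / 0.700864 = (-0.231037 + 0.281940) / 0.700864 = 0.072629
d₂ = d₁ − σ√T = 0.072629 − 0.700864 = -0.628235
e^{−rT} = 0.964318
N(d₁) = 0.528949,  N(d₂) = 0.264925
Call price V = S·N(d₁) − K·e^{−rT}·N(d₂) = 59.406293 − 36.149260 = 23.257033
Δ = N(d₁) = 0.528949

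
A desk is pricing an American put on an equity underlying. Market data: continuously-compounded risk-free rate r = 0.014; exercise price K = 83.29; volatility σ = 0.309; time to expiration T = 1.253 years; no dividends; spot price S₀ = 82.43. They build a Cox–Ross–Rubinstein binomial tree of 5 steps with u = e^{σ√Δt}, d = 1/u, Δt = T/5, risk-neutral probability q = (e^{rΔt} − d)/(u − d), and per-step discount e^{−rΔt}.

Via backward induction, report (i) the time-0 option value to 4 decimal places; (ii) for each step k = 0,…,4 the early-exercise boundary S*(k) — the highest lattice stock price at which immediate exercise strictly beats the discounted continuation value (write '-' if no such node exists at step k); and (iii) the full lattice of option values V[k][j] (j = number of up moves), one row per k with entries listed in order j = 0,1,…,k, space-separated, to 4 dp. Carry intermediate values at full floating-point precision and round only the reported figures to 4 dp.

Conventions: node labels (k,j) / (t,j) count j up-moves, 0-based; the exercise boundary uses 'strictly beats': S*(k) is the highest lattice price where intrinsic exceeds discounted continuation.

params: Δt=0.25060 u=1.16729 d=0.85668 q=0.47272 e^(-rΔt)=0.99650
t_5 payoffs: 45.2544 31.4639 12.6735 0.0000 0.0000 0.0000
t_4: node(4,0) S=44.3986 payoff=38.8914 vs cont=38.5997 → 38.8914 [stop]  node(4,1) S=60.4961 payoff=22.7939 vs cont=22.5022 → 22.7939 [stop]  node(4,2) S=82.4300 payoff=0.8600 vs cont=6.6591 → 6.6591 [wait]  node(4,3) S=112.3164 payoff=0.0000 vs cont=0.0000 → 0.0000 [wait]  node(4,4) S=153.0387 payoff=0.0000 vs cont=0.0000 → 0.0000 [wait]  ⇒ S*(4)=60.4961
t_3: node(3,0) S=51.8261 payoff=31.4639 vs cont=31.1722 → 31.4639 [stop]  node(3,1) S=70.6165 payoff=12.6735 vs cont=15.1135 → 15.1135 [wait]  node(3,2) S=96.2198 payoff=0.0000 vs cont=3.4989 → 3.4989 [wait]  node(3,3) S=131.1059 payoff=0.0000 vs cont=0.0000 → 0.0000 [wait]  ⇒ S*(3)=51.8261
t_2: node(2,0) S=60.4961 payoff=22.7939 vs cont=23.6516 → 23.6516 [wait]  node(2,1) S=82.4300 payoff=0.8600 vs cont=9.5893 → 9.5893 [wait]  node(2,2) S=112.3164 payoff=0.0000 vs cont=1.8384 → 1.8384 [wait]  ⇒ S*(2)=-
t_1: node(1,0) S=70.6165 payoff=12.6735 vs cont=16.9445 → 16.9445 [wait]  node(1,1) S=96.2198 payoff=0.0000 vs cont=5.9046 → 5.9046 [wait]  ⇒ S*(1)=-
t_0: node(0,0) S=82.4300 payoff=0.8600 vs cont=11.6846 → 11.6846 [wait]  ⇒ S*(0)=-

price = 11.6846
boundary = - - - 51.8261 60.4961
tree:
11.6846
16.9445 5.9046
23.6516 9.5893 1.8384
31.4639 15.1135 3.4989 0.0000
38.8914 22.7939 6.6591 0.0000 0.0000
45.2544 31.4639 12.6735 0.0000 0.0000 0.0000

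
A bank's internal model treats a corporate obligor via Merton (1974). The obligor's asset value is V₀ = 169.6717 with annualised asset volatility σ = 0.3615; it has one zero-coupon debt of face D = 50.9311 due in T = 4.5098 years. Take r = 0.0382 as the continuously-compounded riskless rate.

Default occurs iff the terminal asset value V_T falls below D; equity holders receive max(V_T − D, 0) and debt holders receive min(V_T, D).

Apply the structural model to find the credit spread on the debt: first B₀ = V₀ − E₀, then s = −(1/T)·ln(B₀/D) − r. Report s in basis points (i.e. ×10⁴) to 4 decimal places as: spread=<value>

spread=47.1389

Apply the equity-as-call identities (strike 50.9311, horizon 4.5098 years):
d₁ = [ln(V₀/D) + (r + σ²/2)T] / (σ√T)
   = [ln(169.6717/50.9311) + (0.0382 + 0.5·0.3615²)·4.5098] / (0.3615·√4.5098)
   = [1.203392 + 0.466950] / 0.767692 = 2.175797
d₂ = d₁ − σ√T = 2.175797 − 0.767692 = 1.408105
N(d₁) = 0.985215,  N(d₂) = 0.920450,  e^(−rT) = 0.841748
E₀ = V₀·N(d₁) − D·e^(−rT)·N(d₂)
   = 169.6717·0.985215 − 50.9311·0.841748·0.920450 = 127.702304
B₀ = V₀ − E₀ = 169.6717 − 127.702304 = 41.969396
spread = −(1/T)·ln(B₀/D) − r = −(1/4.5098)·ln(41.969396/50.9311) − 0.0382 = 0.00471389
in basis points: 0.00471389 × 10⁴ = 47.1389 bp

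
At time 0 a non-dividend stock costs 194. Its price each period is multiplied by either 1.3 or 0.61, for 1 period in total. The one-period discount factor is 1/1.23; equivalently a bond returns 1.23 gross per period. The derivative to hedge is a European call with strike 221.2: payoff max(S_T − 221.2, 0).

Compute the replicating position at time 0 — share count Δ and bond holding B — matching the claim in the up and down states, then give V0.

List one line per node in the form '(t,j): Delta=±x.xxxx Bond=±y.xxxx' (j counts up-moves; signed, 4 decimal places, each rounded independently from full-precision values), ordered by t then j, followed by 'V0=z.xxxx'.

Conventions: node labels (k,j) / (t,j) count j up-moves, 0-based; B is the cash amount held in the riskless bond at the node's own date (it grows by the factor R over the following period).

(0,0): Delta=0.2316 Bond=-22.2811
V0=22.6464

Under the risk-neutral measure, an up-move has probability p* = (R−d)/(u−d) = 0.8986 and values discount at R = 1.23.
Terminal payoffs: V(1,0)=0.0000, V(1,1)=31.0000
(0,0): S=194.0000. Δ = (V_up−V_dn)/(S_up−S_dn) = (31.0000−0.0000)/(252.2000−118.3400) = 0.2316. V = [p*·31.0000 + (1−p*)·0.0000]/1.23 = 22.6464. B = V − Δ·S = -22.2811.
As a check, the time-0 holding Δ(0,0)·S0 + B(0,0) comes to 22.6464 — exactly V0.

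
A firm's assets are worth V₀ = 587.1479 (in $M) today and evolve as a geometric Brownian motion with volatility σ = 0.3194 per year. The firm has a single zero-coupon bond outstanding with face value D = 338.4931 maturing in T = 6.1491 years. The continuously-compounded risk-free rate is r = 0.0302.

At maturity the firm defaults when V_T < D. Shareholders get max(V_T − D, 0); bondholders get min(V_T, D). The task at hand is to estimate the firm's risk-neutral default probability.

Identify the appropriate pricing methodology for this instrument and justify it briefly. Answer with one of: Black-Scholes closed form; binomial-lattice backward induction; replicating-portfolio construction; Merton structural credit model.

framework: Merton structural credit model

Key observation: the data describe a firm's assets (V₀ = 587.1479, GBM) and a single zero-coupon debt of face 338.4931, so credit quantities follow from equity-as-call in the structural model.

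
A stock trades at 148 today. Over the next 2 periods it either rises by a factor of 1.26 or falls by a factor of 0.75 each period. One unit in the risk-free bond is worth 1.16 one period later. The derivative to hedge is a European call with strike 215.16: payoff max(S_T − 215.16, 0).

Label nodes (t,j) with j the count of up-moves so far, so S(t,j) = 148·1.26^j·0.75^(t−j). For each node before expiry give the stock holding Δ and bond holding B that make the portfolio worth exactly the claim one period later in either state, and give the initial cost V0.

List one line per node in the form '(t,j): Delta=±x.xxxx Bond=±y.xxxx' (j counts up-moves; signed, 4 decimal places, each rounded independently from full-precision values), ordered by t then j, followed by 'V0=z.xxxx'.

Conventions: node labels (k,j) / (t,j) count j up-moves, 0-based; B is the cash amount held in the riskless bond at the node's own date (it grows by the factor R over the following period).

(0,0): Delta=0.1818 Bond=-17.4004
(1,0): Delta=0.0000 Bond=0.0000
(1,1): Delta=0.2082 Bond=-25.1075
V0=9.5122

Under the risk-neutral measure, an up-move has probability p* = (R−d)/(u−d) = 0.8039 and values discount at R = 1.16.
Payoffs at expiry: V(2,0)=0.0000, V(2,1)=0.0000, V(2,2)=19.8048
  t=1,j=0: stock 111.0000 → up 139.8600 (V=0.0000), down 83.2500 (V=0.0000). Price 0.0000; hedge Δ=0.0000, bond B=0.0000.
  t=1,j=1: stock 186.4800 → up 234.9648 (V=19.8048), down 139.8600 (V=0.0000). Price 13.7254; hedge Δ=0.2082, bond B=-25.1075.
  t=0,j=0: stock 148.0000 → up 186.4800 (V=13.7254), down 111.0000 (V=0.0000). Price 9.5122; hedge Δ=0.1818, bond B=-17.4004.
Check: Δ(0,0)·S0 + B(0,0) = 9.5122 = V0.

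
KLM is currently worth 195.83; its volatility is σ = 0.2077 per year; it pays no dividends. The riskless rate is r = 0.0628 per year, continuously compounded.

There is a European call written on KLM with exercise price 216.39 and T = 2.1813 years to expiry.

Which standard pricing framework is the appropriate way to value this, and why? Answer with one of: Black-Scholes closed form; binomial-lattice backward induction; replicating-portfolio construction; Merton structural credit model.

framework: Black-Scholes closed form

Key observation: the strike-216.39 call on KLM is European-exercise on a continuously-modelled lognormal underlying, so its value is a single closed-form evaluation.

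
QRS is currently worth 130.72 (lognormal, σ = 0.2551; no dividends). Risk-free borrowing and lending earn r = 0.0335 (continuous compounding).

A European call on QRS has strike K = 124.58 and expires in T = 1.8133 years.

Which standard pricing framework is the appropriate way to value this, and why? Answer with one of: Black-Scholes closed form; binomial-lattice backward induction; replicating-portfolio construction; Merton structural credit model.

framework: Black-Scholes closed form

Key observation: everything needed for the exact continuous-time valuation of the European call on QRS (strike 124.58) is given, and no feature rules the closed form out.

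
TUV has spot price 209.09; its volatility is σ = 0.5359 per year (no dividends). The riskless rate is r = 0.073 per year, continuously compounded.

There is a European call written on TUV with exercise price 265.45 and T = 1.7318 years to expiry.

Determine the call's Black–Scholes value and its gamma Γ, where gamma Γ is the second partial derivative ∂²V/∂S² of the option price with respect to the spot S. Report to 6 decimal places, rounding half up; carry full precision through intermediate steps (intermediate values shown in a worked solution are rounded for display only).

σ√T = 0.5359·√1.7318 = 0.705233
d₁ = (ln(S/K) + (r+σ²/2)T) / (σ√T) = (ln(209.09/265.45) + (0.073+0.5359²/2)·1.7318) / 0.705233 = (-0.238662 + 0.375098) / 0.705233 = 0.193463
d₂ = d₁ − σ√T = 0.193463 − 0.705233 = -0.511770
e^{−rT} = 0.881243
N(d₁) = 0.576702,  N(d₂) = 0.304406
Call price V = S·N(d₁) − K·e^{−rT}·N(d₂) = 120.582579 − 71.208494 = 49.374085
φ(d₁) = (1/√(2π))·e^{−d₁²/2} = 0.391546
Γ = φ(d₁) / (S·σ·√T) = 0.002655

price = 49.374085
Γ = 0.002655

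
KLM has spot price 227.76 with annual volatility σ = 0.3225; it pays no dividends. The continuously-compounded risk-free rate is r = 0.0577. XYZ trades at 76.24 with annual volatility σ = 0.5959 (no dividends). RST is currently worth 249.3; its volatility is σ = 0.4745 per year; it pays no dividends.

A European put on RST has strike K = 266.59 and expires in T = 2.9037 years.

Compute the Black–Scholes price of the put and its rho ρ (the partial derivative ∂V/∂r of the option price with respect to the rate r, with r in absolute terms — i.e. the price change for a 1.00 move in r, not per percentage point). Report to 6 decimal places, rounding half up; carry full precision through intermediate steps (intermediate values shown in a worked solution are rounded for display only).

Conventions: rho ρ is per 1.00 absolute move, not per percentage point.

σ√T = 0.4745·√2.9037 = 0.808560
d₁ = (ln(S/K) + (r+σ²/2)T) / (σ√T) = (ln(249.3/266.59) + (0.0577+0.4745²/2)·2.9037) / 0.808560 = (-0.067055 + 0.494428) / 0.808560 = 0.528561
d₂ = d₁ − σ√T = 0.528561 − 0.808560 = -0.279999
e^{−rT} = 0.845740
N(−d₁) = 0.298555,  N(−d₂) = 0.610261
Put price V = K·e^{−rT}·N(−d₂) − S·N(−d₁) = 137.592933 − 74.429780 = 63.163153
ρ = −K·T·e^{−rT}·N(−d₂) = -399.528599

price = 63.163153
ρ = -399.528599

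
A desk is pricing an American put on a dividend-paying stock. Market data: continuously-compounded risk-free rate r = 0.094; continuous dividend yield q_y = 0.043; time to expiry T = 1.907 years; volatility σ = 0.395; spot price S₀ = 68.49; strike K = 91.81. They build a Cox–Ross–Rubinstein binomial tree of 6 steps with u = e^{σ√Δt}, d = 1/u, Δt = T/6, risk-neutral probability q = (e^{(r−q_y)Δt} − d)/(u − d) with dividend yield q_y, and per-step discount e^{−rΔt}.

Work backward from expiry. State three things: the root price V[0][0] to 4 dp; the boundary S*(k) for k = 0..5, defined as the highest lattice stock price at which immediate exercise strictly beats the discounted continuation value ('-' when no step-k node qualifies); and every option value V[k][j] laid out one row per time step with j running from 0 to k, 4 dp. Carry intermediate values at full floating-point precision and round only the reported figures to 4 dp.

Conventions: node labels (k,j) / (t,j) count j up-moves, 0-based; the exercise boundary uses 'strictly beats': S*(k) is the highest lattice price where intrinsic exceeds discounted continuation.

price = 26.5960
boundary = - 54.8170 43.8736 54.8170 43.8736 54.8170
tree:
26.5960
36.9930 17.0522
47.9364 25.5977 8.9049
56.6952 36.9930 14.9137 2.9815
63.7053 47.9364 24.1200 5.9184 0.0000
69.3160 56.6952 36.9930 11.7480 0.0000 0.0000
73.8066 63.7053 47.9364 23.3200 0.0000 0.0000 0.0000

Δt=0.31783, u=1.24943, d=0.80036, q=0.48095, disc=e^(-rΔt)=0.97057
k=6 terminal: V=max(K-S,0) → 73.8066 63.7053 47.9364 23.3200 0.0000 0.0000 0.0000
k=5: j=0 S=22.4940 intr=69.3160 cont=66.9190 V=69.3160[EX]; j=1 S=35.1148 intr=56.6952 cont=54.4694 V=56.6952[EX]; j=2 S=54.8170 intr=36.9930 cont=35.0347 V=36.9930[EX]; j=3 S=85.5735 intr=6.2365 cont=11.7480 V=11.7480[hold]; j=4 S=133.5868 intr=0.0000 cont=0.0000 V=0.0000[hold]; j=5 S=208.5394 intr=0.0000 cont=0.0000 V=0.0000[hold]  S*(5)=54.8170
k=4: j=0 S=28.1047 intr=63.7053 cont=61.3844 V=63.7053[EX]; j=1 S=43.8736 intr=47.9364 cont=45.8296 V=47.9364[EX]; j=2 S=68.4900 intr=23.3200 cont=24.1200 V=24.1200[hold]; j=3 S=106.9182 intr=0.0000 cont=5.9184 V=5.9184[hold]; j=4 S=166.9075 intr=0.0000 cont=0.0000 V=0.0000[hold]  S*(4)=43.8736
k=3: j=0 S=35.1148 intr=56.6952 cont=54.4694 V=56.6952[EX]; j=1 S=54.8170 intr=36.9930 cont=35.4082 V=36.9930[EX]; j=2 S=85.5735 intr=6.2365 cont=14.9137 V=14.9137[hold]; j=3 S=133.5868 intr=0.0000 cont=2.9815 V=2.9815[hold]  S*(3)=54.8170
k=2: j=0 S=43.8736 intr=47.9364 cont=45.8296 V=47.9364[EX]; j=1 S=68.4900 intr=23.3200 cont=25.5977 V=25.5977[hold]; j=2 S=106.9182 intr=0.0000 cont=8.9049 V=8.9049[hold]  S*(2)=43.8736
k=1: j=0 S=54.8170 intr=36.9930 cont=36.0980 V=36.9930[EX]; j=1 S=85.5735 intr=6.2365 cont=17.0522 V=17.0522[hold]  S*(1)=54.8170
k=0: j=0 S=68.4900 intr=23.3200 cont=26.5960 V=26.5960[hold]  S*(0)=-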